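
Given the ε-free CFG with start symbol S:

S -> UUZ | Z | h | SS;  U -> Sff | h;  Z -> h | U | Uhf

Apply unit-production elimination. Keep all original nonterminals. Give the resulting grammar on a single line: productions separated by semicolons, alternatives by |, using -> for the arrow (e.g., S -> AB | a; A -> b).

S -> h | SS | Sff | UUZ | Uhf; U -> h | Sff; Z -> h | Sff | Uhf

Unit productions: S->Z, Z->U.
Unit pairs (A ⇒* B via units): (S,U), (S,Z), (Z,U).
S: inherits non-unit rules of {S, U, Z} → SS | Sff | UUZ | Uhf | h.
U: inherits non-unit rules of {U} → Sff | h.
Z: inherits non-unit rules of {U, Z} → Sff | Uhf | h.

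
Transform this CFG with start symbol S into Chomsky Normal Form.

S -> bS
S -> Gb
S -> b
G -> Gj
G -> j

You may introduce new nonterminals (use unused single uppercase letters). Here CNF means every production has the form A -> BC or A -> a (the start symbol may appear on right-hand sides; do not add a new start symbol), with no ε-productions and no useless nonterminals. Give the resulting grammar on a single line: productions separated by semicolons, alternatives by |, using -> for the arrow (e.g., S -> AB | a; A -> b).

S -> b | BS | GB; A -> j; B -> b; G -> j | GA

No ε-productions.
No unit productions to eliminate.
TERM: introduce B -> b, A -> j and substitute in every rule of length ≥2.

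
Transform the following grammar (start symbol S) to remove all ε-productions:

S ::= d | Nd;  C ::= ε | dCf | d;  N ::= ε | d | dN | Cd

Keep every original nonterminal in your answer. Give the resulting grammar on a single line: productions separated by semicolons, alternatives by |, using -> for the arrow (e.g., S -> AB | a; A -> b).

Nullable set: {C, N}.
S -> Nd: N nullable, giving Nd | d.
Drop C -> ε.
C -> dCf: C nullable, giving dCf | df.
Drop N -> ε.
N -> Cd: C nullable, giving Cd | d.
N -> dN: N nullable, giving d | dN.
Unchanged (no nullable symbols): S -> d; C -> d; N -> d.

S -> d | Nd; C -> d | df | dCf; N -> d | Cd | dN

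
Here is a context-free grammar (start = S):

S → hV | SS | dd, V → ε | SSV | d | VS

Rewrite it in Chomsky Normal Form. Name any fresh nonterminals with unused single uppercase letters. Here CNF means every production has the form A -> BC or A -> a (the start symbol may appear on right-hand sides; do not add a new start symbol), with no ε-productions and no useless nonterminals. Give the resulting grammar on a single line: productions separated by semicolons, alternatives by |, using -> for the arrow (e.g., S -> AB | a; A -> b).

S -> h | AA | BV | SS; A -> d; B -> h; C -> SV; V -> d | h | AA | BV | SC | SS | VS

Nullable: {V}; after ε-elimination: S -> h | SS | dd | hV; V -> S | d | SS | VS | SSV.
After unit-elimination: S -> h | SS | dd | hV; V -> d | h | SS | VS | dd | hV | SSV.
TERM: introduce A -> d, B -> h and substitute in every rule of length ≥2.
BIN: V -> SSV becomes V -> SC, C -> SV.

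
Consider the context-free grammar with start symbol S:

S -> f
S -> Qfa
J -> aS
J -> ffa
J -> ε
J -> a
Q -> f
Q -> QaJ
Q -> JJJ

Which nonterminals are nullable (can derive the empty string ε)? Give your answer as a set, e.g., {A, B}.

{J, Q}

Directly nullable (have an ε-rule): {J}.
Q is nullable via Q -> JJJ (every symbol on the right is already known nullable).
Not nullable: S — each has a terminal in every rule's right-hand side or depends on a non-nullable symbol.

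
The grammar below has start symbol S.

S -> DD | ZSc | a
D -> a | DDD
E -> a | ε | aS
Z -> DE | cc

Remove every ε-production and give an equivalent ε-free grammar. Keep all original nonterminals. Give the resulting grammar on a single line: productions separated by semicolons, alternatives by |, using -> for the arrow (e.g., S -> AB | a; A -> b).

Nullable set: {E}.
Drop E -> ε.
Z -> DE: E nullable, giving D | DE.
Unchanged (no nullable symbols): S -> DD; S -> ZSc; S -> a; D -> DDD; D -> a; E -> a; E -> aS; Z -> cc.

S -> a | DD | ZSc; D -> a | DDD; E -> a | aS; Z -> D | DE | cc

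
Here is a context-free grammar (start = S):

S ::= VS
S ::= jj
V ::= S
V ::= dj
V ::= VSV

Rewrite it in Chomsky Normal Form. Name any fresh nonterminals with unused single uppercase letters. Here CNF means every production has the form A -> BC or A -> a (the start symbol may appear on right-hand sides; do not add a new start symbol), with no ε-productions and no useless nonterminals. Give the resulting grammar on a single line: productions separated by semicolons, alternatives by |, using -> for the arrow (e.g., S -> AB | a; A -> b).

S -> AA | VS; A -> j; B -> d; C -> SV; V -> AA | BA | VC | VS

No ε-productions.
After unit-elimination: S -> VS | jj; V -> VS | dj | jj | VSV.
TERM: introduce B -> d, A -> j and substitute in every rule of length ≥2.
BIN: V -> VSV becomes V -> VC, C -> SV.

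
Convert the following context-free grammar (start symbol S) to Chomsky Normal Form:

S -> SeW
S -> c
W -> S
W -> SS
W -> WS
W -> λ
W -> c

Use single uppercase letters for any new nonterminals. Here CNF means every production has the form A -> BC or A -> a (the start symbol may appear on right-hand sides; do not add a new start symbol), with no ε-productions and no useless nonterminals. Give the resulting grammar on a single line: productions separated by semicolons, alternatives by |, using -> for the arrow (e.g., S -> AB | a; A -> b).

Nullable: {W}; after ε-elimination: S -> c | Se | SeW; W -> S | c | SS | WS.
After unit-elimination: S -> c | Se | SeW; W -> c | SS | Se | WS | SeW.
TERM: introduce A -> e and substitute in every rule of length ≥2.
BIN: S -> SAW becomes S -> SB, B -> AW; W -> SAW becomes W -> SC, C -> AW.

S -> c | SA | SB; A -> e; B -> AW; C -> AW; W -> c | SA | SC | SS | WS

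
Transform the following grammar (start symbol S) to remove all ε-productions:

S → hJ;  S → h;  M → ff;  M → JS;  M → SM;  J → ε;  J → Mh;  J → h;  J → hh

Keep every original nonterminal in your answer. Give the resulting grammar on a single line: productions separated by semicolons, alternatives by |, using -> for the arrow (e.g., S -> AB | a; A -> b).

Nullable set: {J}.
S -> hJ: J nullable, giving h | hJ.
Drop J -> ε.
M -> JS: J nullable, giving JS | S.
Unchanged (no nullable symbols): S -> h; J -> Mh; J -> h; J -> hh; M -> SM; M -> ff.

S -> h | hJ; J -> h | Mh | hh; M -> S | JS | SM | ff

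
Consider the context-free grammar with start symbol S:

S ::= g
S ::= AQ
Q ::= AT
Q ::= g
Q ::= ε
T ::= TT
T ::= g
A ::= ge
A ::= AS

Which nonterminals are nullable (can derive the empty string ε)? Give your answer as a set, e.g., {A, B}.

{Q}

Directly nullable (have an ε-rule): {Q}.
Not nullable: A, S, T — each has a terminal in every rule's right-hand side or depends on a non-nullable symbol.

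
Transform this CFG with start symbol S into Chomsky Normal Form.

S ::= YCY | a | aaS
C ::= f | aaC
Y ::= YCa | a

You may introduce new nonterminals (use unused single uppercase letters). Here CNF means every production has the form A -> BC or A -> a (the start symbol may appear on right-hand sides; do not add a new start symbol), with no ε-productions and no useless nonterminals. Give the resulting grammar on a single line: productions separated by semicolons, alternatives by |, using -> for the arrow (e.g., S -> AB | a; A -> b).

S -> a | AD | YE; A -> a; B -> AC; C -> f | AB; D -> AS; E -> CY; F -> CA; Y -> a | YF

No ε-productions.
No unit productions to eliminate.
TERM: introduce A -> a and substitute in every rule of length ≥2.
BIN: C -> AAC becomes C -> AB, B -> AC; S -> AAS becomes S -> AD, D -> AS; S -> YCY becomes S -> YE, E -> CY; Y -> YCA becomes Y -> YF, F -> CA.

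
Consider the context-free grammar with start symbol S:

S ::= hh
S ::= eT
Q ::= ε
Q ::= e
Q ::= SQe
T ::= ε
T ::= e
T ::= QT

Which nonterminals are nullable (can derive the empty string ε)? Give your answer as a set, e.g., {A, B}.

{Q, T}

Directly nullable (have an ε-rule): {Q, T}.
Not nullable: S — each has a terminal in every rule's right-hand side or depends on a non-nullable symbol.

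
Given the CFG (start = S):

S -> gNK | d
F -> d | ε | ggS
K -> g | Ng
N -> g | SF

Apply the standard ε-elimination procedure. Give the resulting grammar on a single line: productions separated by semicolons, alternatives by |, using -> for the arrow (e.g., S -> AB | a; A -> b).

S -> d | gNK; F -> d | ggS; K -> g | Ng; N -> S | g | SF

Nullable set: {F}.
Drop F -> ε.
N -> SF: F nullable, giving S | SF.
Unchanged (no nullable symbols): S -> d; S -> gNK; F -> d; F -> ggS; K -> Ng; K -> g; N -> g.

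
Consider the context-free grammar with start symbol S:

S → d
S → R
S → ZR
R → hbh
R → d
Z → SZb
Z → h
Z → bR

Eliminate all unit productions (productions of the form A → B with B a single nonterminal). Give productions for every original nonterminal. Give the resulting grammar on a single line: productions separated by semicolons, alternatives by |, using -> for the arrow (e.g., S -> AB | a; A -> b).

S -> d | ZR | hbh; R -> d | hbh; Z -> h | bR | SZb

Unit productions: S->R.
Unit pairs (A ⇒* B via units): (S,R).
S: inherits non-unit rules of {R, S} → ZR | d | hbh.
R: inherits non-unit rules of {R} → d | hbh.
Z: inherits non-unit rules of {Z} → SZb | bR | h.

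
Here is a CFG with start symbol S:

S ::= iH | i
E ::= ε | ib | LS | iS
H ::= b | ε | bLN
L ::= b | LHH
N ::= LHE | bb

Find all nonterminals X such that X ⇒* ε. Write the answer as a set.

{E, H}

Directly nullable (have an ε-rule): {E, H}.
Not nullable: L, N, S — each has a terminal in every rule's right-hand side or depends on a non-nullable symbol.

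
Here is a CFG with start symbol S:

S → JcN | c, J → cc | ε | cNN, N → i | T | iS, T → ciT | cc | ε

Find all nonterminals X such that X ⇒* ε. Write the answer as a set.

Directly nullable (have an ε-rule): {J, T}.
N is nullable via N -> T (every symbol on the right is already known nullable).
Not nullable: S — each has a terminal in every rule's right-hand side or depends on a non-nullable symbol.

{J, N, T}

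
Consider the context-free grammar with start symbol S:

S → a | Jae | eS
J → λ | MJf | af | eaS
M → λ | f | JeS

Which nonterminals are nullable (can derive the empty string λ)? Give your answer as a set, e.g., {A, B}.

{J, M}

Directly nullable (have an ε-rule): {J, M}.
Not nullable: S — each has a terminal in every rule's right-hand side or depends on a non-nullable symbol.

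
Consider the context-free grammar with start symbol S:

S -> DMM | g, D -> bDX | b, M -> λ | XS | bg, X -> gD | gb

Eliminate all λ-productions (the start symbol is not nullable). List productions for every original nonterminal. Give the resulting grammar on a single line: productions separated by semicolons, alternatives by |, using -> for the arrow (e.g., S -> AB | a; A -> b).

S -> D | g | DM | DMM; D -> b | bDX; M -> XS | bg; X -> gD | gb

Nullable set: {M}.
S -> DMM: M, M nullable, giving D | DM | DMM.
Drop M -> λ.
Unchanged (no nullable symbols): S -> g; D -> b; D -> bDX; M -> XS; M -> bg; X -> gD; X -> gb.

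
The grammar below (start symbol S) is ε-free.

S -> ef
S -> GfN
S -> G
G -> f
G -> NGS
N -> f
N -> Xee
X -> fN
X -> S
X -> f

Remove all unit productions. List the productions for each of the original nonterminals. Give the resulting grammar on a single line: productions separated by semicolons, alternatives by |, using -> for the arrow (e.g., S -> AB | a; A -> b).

Unit productions: S->G, X->S.
Unit pairs (A ⇒* B via units): (S,G), (X,G), (X,S).
S: inherits non-unit rules of {G, S} → GfN | NGS | ef | f.
G: inherits non-unit rules of {G} → NGS | f.
N: inherits non-unit rules of {N} → Xee | f.
X: inherits non-unit rules of {G, S, X} → GfN | NGS | ef | f | fN.

S -> f | ef | GfN | NGS; G -> f | NGS; N -> f | Xee; X -> f | ef | fN | GfN | NGS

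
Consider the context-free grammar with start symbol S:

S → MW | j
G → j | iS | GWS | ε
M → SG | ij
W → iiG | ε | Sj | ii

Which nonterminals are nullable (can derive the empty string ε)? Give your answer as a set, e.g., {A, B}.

{G, W}

Directly nullable (have an ε-rule): {G, W}.
Not nullable: M, S — each has a terminal in every rule's right-hand side or depends on a non-nullable symbol.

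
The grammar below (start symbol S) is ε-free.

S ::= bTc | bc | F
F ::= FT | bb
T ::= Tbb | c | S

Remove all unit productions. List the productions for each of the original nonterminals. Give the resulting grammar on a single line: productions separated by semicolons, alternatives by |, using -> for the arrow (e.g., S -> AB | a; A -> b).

S -> FT | bb | bc | bTc; F -> FT | bb; T -> c | FT | bb | bc | Tbb | bTc

Unit productions: S->F, T->S.
Unit pairs (A ⇒* B via units): (S,F), (T,F), (T,S).
S: inherits non-unit rules of {F, S} → FT | bTc | bb | bc.
F: inherits non-unit rules of {F} → FT | bb.
T: inherits non-unit rules of {F, S, T} → FT | Tbb | bTc | bb | bc | c.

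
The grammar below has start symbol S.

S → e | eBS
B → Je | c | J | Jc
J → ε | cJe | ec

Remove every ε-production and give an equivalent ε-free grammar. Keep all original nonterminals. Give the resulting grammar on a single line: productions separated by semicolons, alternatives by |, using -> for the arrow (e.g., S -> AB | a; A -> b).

Nullable set: {B, J}.
S -> eBS: B nullable, giving eBS | eS.
B -> J: J nullable, giving J.
B -> Jc: J nullable, giving Jc | c.
B -> Je: J nullable, giving Je | e.
Drop J -> ε.
J -> cJe: J nullable, giving cJe | ce.
Unchanged (no nullable symbols): S -> e; B -> c; J -> ec.

S -> e | eS | eBS; B -> J | c | e | Jc | Je; J -> ce | ec | cJe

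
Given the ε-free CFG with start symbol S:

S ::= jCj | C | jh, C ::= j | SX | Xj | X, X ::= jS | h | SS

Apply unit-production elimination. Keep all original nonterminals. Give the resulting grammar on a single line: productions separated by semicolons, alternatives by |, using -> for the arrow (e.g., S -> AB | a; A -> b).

S -> h | j | SS | SX | Xj | jS | jh | jCj; C -> h | j | SS | SX | Xj | jS; X -> h | SS | jS

Unit productions: C->X, S->C.
Unit pairs (A ⇒* B via units): (C,X), (S,C), (S,X).
S: inherits non-unit rules of {C, S, X} → SS | SX | Xj | h | j | jCj | jS | jh.
C: inherits non-unit rules of {C, X} → SS | SX | Xj | h | j | jS.
X: inherits non-unit rules of {X} → SS | h | jS.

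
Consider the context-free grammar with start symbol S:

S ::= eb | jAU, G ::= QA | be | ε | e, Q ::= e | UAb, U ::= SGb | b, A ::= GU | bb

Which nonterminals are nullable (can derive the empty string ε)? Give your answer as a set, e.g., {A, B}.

{G}

Directly nullable (have an ε-rule): {G}.
Not nullable: A, Q, S, U — each has a terminal in every rule's right-hand side or depends on a non-nullable symbol.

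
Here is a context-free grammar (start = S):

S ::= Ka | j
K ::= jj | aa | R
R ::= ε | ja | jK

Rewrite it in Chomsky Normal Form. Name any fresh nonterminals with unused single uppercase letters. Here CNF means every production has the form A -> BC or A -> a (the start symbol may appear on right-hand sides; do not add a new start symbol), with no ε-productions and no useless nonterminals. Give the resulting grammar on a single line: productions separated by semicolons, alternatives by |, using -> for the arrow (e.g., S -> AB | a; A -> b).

S -> a | j | KA; A -> a; B -> j; K -> j | AA | BA | BB | BK

Nullable: {K, R}; after ε-elimination: S -> a | j | Ka; K -> R | aa | jj; R -> j | jK | ja.
After unit-elimination: S -> a | j | Ka; K -> j | aa | jK | ja | jj; R -> j | jK | ja.
TERM: introduce A -> a, B -> j and substitute in every rule of length ≥2.
Drop unreachable/unproductive: R.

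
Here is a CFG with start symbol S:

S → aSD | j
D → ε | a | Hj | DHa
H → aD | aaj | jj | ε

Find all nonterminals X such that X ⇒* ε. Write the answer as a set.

Directly nullable (have an ε-rule): {D, H}.
Not nullable: S — each has a terminal in every rule's right-hand side or depends on a non-nullable symbol.

{D, H}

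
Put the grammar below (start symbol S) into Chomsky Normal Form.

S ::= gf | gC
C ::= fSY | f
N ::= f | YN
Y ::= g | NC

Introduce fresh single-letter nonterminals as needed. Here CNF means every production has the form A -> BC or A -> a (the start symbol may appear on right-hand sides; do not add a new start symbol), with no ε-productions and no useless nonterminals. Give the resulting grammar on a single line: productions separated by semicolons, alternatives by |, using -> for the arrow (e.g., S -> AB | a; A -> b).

No ε-productions.
No unit productions to eliminate.
TERM: introduce A -> f, B -> g and substitute in every rule of length ≥2.
BIN: C -> ASY becomes C -> AD, D -> SY.

S -> BA | BC; A -> f; B -> g; C -> f | AD; D -> SY; N -> f | YN; Y -> g | NC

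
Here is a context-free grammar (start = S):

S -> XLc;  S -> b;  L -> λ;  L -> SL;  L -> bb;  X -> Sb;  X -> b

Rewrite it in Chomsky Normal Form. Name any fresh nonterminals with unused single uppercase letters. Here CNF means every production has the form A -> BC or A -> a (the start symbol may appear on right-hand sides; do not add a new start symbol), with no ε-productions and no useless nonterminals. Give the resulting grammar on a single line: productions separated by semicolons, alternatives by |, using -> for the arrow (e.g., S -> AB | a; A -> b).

Nullable: {L}; after ε-elimination: S -> b | Xc | XLc; L -> S | SL | bb; X -> b | Sb.
After unit-elimination: S -> b | Xc | XLc; L -> b | SL | Xc | bb | XLc; X -> b | Sb.
TERM: introduce B -> b, A -> c and substitute in every rule of length ≥2.
BIN: L -> XLA becomes L -> XC, C -> LA; S -> XLA becomes S -> XD, D -> LA.

S -> b | XA | XD; A -> c; B -> b; C -> LA; D -> LA; L -> b | BB | SL | XA | XC; X -> b | SB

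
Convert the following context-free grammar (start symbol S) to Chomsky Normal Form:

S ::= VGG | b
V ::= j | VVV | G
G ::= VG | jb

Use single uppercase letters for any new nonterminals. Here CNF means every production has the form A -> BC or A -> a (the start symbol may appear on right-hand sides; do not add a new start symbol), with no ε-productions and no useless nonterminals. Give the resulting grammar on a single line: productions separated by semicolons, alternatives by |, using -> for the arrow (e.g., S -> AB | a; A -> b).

S -> b | VC; A -> j; B -> b; C -> GG; D -> VV; G -> AB | VG; V -> j | AB | VD | VG

No ε-productions.
After unit-elimination: S -> b | VGG; G -> VG | jb; V -> j | VG | jb | VVV.
TERM: introduce B -> b, A -> j and substitute in every rule of length ≥2.
BIN: S -> VGG becomes S -> VC, C -> GG; V -> VVV becomes V -> VD, D -> VV.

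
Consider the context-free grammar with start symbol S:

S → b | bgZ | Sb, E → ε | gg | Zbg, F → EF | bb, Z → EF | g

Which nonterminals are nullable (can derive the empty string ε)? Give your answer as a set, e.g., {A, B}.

{E}

Directly nullable (have an ε-rule): {E}.
Not nullable: F, S, Z — each has a terminal in every rule's right-hand side or depends on a non-nullable symbol.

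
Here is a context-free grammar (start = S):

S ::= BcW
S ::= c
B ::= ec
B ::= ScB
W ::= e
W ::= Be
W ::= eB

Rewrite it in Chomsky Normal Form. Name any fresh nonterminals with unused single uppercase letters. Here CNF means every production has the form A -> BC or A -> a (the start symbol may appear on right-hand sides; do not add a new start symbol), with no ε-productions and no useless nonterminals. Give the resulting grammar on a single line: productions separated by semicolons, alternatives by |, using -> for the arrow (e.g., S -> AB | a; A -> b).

S -> c | BE; A -> c; B -> CA | SD; C -> e; D -> AB; E -> AW; W -> e | BC | CB

No ε-productions.
No unit productions to eliminate.
TERM: introduce A -> c, C -> e and substitute in every rule of length ≥2.
BIN: B -> SAB becomes B -> SD, D -> AB; S -> BAW becomes S -> BE, E -> AW.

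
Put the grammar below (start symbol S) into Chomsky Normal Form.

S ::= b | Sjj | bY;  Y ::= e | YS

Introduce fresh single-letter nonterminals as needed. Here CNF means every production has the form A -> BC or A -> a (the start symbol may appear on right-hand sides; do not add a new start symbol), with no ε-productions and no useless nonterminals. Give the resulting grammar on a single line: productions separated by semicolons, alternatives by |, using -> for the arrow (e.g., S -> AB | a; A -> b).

No ε-productions.
No unit productions to eliminate.
TERM: introduce B -> b, A -> j and substitute in every rule of length ≥2.
BIN: S -> SAA becomes S -> SC, C -> AA.

S -> b | BY | SC; A -> j; B -> b; C -> AA; Y -> e | YS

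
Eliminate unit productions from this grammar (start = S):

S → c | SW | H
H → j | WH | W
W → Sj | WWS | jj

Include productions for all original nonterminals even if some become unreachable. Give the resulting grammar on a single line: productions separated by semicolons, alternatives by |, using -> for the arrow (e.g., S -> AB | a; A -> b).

Unit productions: H->W, S->H.
Unit pairs (A ⇒* B via units): (H,W), (S,H), (S,W).
S: inherits non-unit rules of {H, S, W} → SW | Sj | WH | WWS | c | j | jj.
H: inherits non-unit rules of {H, W} → Sj | WH | WWS | j | jj.
W: inherits non-unit rules of {W} → Sj | WWS | jj.

S -> c | j | SW | Sj | WH | jj | WWS; H -> j | Sj | WH | jj | WWS; W -> Sj | jj | WWS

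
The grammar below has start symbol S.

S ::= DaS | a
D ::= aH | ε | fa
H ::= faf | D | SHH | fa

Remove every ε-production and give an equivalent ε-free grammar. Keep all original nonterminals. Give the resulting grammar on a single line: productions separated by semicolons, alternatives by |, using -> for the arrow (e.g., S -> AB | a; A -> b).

S -> a | aS | DaS; D -> a | aH | fa; H -> D | S | SH | fa | SHH | faf

Nullable set: {D, H}.
S -> DaS: D nullable, giving DaS | aS.
Drop D -> ε.
D -> aH: H nullable, giving a | aH.
H -> D: D nullable, giving D.
H -> SHH: H, H nullable, giving S | SH | SHH.
Unchanged (no nullable symbols): S -> a; D -> fa; H -> fa; H -> faf.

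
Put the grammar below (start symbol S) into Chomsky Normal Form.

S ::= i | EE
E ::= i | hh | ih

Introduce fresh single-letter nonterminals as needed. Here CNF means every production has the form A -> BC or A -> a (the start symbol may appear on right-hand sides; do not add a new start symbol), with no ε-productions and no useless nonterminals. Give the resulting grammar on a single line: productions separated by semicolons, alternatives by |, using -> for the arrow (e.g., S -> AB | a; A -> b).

No ε-productions.
No unit productions to eliminate.
TERM: introduce A -> h, B -> i and substitute in every rule of length ≥2.

S -> i | EE; A -> h; B -> i; E -> i | AA | BA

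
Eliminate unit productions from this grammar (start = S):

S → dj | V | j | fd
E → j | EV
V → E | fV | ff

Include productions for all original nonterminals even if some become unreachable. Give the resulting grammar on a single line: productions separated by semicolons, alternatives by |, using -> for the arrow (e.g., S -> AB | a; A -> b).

Unit productions: S->V, V->E.
Unit pairs (A ⇒* B via units): (S,E), (S,V), (V,E).
S: inherits non-unit rules of {E, S, V} → EV | dj | fV | fd | ff | j.
E: inherits non-unit rules of {E} → EV | j.
V: inherits non-unit rules of {E, V} → EV | fV | ff | j.

S -> j | EV | dj | fV | fd | ff; E -> j | EV; V -> j | EV | fV | ff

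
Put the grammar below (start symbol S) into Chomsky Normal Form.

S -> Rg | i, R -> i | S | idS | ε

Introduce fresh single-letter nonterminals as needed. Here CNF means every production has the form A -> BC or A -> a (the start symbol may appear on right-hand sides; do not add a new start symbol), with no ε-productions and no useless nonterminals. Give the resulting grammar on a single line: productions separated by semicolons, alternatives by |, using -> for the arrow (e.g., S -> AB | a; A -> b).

S -> g | i | RA; A -> g; B -> i; C -> d; D -> CS; R -> g | i | BD | RA

Nullable: {R}; after ε-elimination: S -> g | i | Rg; R -> S | i | idS.
After unit-elimination: S -> g | i | Rg; R -> g | i | Rg | idS.
TERM: introduce C -> d, A -> g, B -> i and substitute in every rule of length ≥2.
BIN: R -> BCS becomes R -> BD, D -> CS.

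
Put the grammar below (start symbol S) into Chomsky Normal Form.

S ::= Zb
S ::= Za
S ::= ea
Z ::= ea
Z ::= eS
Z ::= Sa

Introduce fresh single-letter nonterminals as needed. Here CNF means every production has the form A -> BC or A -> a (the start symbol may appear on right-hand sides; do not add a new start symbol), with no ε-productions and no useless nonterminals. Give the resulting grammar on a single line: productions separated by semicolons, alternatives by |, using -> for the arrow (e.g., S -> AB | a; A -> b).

S -> CA | ZA | ZB; A -> a; B -> b; C -> e; Z -> CA | CS | SA

No ε-productions.
No unit productions to eliminate.
TERM: introduce A -> a, B -> b, C -> e and substitute in every rule of length ≥2.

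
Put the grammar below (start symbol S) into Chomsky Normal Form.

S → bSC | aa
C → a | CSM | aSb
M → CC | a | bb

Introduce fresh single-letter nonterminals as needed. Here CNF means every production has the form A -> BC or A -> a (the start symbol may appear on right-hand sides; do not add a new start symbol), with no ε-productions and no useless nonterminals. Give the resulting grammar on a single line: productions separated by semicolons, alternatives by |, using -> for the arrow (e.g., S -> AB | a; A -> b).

S -> AA | BF; A -> a; B -> b; C -> a | AD | CE; D -> SB; E -> SM; F -> SC; M -> a | BB | CC

No ε-productions.
No unit productions to eliminate.
TERM: introduce A -> a, B -> b and substitute in every rule of length ≥2.
BIN: C -> ASB becomes C -> AD, D -> SB; C -> CSM becomes C -> CE, E -> SM; S -> BSC becomes S -> BF, F -> SC.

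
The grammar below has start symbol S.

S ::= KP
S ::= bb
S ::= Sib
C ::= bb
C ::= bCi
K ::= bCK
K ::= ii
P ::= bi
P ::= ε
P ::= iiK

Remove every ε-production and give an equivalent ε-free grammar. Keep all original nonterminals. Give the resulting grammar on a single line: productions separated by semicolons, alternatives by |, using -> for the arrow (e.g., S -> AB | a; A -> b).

Nullable set: {P}.
S -> KP: P nullable, giving K | KP.
Drop P -> ε.
Unchanged (no nullable symbols): S -> Sib; S -> bb; C -> bCi; C -> bb; K -> bCK; K -> ii; P -> bi; P -> iiK.

S -> K | KP | bb | Sib; C -> bb | bCi; K -> ii | bCK; P -> bi | iiK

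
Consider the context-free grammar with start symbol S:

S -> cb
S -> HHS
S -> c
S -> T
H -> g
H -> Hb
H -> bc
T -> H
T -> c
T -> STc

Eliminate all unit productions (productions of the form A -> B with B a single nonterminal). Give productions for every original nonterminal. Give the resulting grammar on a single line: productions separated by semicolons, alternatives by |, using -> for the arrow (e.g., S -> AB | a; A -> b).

S -> c | g | Hb | bc | cb | HHS | STc; H -> g | Hb | bc; T -> c | g | Hb | bc | STc

Unit productions: S->T, T->H.
Unit pairs (A ⇒* B via units): (S,H), (S,T), (T,H).
S: inherits non-unit rules of {H, S, T} → HHS | Hb | STc | bc | c | cb | g.
H: inherits non-unit rules of {H} → Hb | bc | g.
T: inherits non-unit rules of {H, T} → Hb | STc | bc | c | g.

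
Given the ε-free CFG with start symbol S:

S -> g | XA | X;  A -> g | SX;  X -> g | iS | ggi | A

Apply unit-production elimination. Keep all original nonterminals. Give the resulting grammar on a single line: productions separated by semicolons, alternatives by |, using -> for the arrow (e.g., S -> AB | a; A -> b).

Unit productions: S->X, X->A.
Unit pairs (A ⇒* B via units): (S,A), (S,X), (X,A).
S: inherits non-unit rules of {A, S, X} → SX | XA | g | ggi | iS.
A: inherits non-unit rules of {A} → SX | g.
X: inherits non-unit rules of {A, X} → SX | g | ggi | iS.

S -> g | SX | XA | iS | ggi; A -> g | SX; X -> g | SX | iS | ggi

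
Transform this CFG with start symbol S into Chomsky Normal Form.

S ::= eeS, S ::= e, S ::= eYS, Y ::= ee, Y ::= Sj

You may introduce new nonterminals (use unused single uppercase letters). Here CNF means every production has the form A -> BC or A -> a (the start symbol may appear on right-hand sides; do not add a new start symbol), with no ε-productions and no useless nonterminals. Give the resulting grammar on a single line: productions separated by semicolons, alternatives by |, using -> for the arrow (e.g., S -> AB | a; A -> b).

No ε-productions.
No unit productions to eliminate.
TERM: introduce A -> e, B -> j and substitute in every rule of length ≥2.
BIN: S -> AAS becomes S -> AC, C -> AS; S -> AYS becomes S -> AD, D -> YS.

S -> e | AC | AD; A -> e; B -> j; C -> AS; D -> YS; Y -> AA | SB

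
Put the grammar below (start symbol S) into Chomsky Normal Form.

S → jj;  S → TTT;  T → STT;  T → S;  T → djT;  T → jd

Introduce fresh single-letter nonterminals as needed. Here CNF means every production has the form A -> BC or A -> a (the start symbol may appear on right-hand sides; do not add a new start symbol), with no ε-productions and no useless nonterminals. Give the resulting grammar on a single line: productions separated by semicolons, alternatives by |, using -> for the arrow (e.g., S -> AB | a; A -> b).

S -> AA | TC; A -> j; B -> d; C -> TT; D -> AT; E -> TT; F -> TT; T -> AA | AB | BD | SE | TF

No ε-productions.
After unit-elimination: S -> jj | TTT; T -> jd | jj | STT | TTT | djT.
TERM: introduce B -> d, A -> j and substitute in every rule of length ≥2.
BIN: S -> TTT becomes S -> TC, C -> TT; T -> BAT becomes T -> BD, D -> AT; T -> STT becomes T -> SE, E -> TT; T -> TTT becomes T -> TF, F -> TT.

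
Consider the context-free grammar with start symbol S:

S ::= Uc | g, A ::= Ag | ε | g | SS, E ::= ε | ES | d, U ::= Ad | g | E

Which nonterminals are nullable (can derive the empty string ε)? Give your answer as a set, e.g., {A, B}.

Directly nullable (have an ε-rule): {A, E}.
U is nullable via U -> E (every symbol on the right is already known nullable).
Not nullable: S — each has a terminal in every rule's right-hand side or depends on a non-nullable symbol.

{A, E, U}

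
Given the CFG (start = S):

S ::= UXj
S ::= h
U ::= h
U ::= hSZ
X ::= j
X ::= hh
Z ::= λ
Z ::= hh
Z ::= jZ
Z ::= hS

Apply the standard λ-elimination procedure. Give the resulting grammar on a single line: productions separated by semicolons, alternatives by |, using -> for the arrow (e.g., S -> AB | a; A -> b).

S -> h | UXj; U -> h | hS | hSZ; X -> j | hh; Z -> j | hS | hh | jZ

Nullable set: {Z}.
U -> hSZ: Z nullable, giving hS | hSZ.
Drop Z -> λ.
Z -> jZ: Z nullable, giving j | jZ.
Unchanged (no nullable symbols): S -> UXj; S -> h; U -> h; X -> hh; X -> j; Z -> hS; Z -> hh.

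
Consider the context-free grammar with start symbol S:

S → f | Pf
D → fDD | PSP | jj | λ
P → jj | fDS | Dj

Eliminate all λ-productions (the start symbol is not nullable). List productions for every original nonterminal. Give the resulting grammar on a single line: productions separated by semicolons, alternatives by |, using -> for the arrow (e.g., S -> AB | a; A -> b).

S -> f | Pf; D -> f | fD | jj | PSP | fDD; P -> j | Dj | fS | jj | fDS

Nullable set: {D}.
Drop D -> λ.
D -> fDD: D, D nullable, giving f | fD | fDD.
P -> Dj: D nullable, giving Dj | j.
P -> fDS: D nullable, giving fDS | fS.
Unchanged (no nullable symbols): S -> Pf; S -> f; D -> PSP; D -> jj; P -> jj.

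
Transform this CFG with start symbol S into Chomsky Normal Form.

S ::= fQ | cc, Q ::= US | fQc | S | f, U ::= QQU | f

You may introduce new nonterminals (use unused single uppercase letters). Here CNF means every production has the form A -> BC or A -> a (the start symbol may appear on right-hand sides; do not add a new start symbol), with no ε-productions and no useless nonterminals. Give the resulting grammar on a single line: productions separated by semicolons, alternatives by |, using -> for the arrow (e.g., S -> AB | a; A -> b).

No ε-productions.
After unit-elimination: S -> cc | fQ; Q -> f | US | cc | fQ | fQc; U -> f | QQU.
TERM: introduce A -> c, B -> f and substitute in every rule of length ≥2.
BIN: Q -> BQA becomes Q -> BC, C -> QA; U -> QQU becomes U -> QD, D -> QU.

S -> AA | BQ; A -> c; B -> f; C -> QA; D -> QU; Q -> f | AA | BC | BQ | US; U -> f | QD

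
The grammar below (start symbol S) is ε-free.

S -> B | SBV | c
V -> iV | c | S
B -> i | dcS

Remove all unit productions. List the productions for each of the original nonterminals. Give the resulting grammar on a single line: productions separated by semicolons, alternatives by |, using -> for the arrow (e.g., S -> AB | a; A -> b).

Unit productions: S->B, V->S.
Unit pairs (A ⇒* B via units): (S,B), (V,B), (V,S).
S: inherits non-unit rules of {B, S} → SBV | c | dcS | i.
B: inherits non-unit rules of {B} → dcS | i.
V: inherits non-unit rules of {B, S, V} → SBV | c | dcS | i | iV.

S -> c | i | SBV | dcS; B -> i | dcS; V -> c | i | iV | SBV | dcS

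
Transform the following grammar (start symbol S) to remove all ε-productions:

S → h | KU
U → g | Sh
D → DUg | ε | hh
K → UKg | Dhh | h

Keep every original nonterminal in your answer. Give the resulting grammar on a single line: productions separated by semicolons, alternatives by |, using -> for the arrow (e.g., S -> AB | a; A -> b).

S -> h | KU; D -> Ug | hh | DUg; K -> h | hh | Dhh | UKg; U -> g | Sh

Nullable set: {D}.
Drop D -> ε.
D -> DUg: D nullable, giving DUg | Ug.
K -> Dhh: D nullable, giving Dhh | hh.
Unchanged (no nullable symbols): S -> KU; S -> h; D -> hh; K -> UKg; K -> h; U -> Sh; U -> g.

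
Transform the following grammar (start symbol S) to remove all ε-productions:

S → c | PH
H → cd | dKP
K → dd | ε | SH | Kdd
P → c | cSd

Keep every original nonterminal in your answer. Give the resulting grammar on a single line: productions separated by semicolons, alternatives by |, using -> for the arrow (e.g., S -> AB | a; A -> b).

S -> c | PH; H -> cd | dP | dKP; K -> SH | dd | Kdd; P -> c | cSd

Nullable set: {K}.
H -> dKP: K nullable, giving dKP | dP.
Drop K -> ε.
K -> Kdd: K nullable, giving Kdd | dd.
Unchanged (no nullable symbols): S -> PH; S -> c; H -> cd; K -> SH; K -> dd; P -> c; P -> cSd.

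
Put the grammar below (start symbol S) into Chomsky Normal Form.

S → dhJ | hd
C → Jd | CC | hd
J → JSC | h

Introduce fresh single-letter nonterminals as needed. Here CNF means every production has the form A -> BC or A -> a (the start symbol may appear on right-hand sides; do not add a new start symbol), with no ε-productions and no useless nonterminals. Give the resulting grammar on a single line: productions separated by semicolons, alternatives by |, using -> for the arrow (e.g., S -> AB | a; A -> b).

No ε-productions.
No unit productions to eliminate.
TERM: introduce A -> d, B -> h and substitute in every rule of length ≥2.
BIN: J -> JSC becomes J -> JD, D -> SC; S -> ABJ becomes S -> AE, E -> BJ.

S -> AE | BA; A -> d; B -> h; C -> BA | CC | JA; D -> SC; E -> BJ; J -> h | JD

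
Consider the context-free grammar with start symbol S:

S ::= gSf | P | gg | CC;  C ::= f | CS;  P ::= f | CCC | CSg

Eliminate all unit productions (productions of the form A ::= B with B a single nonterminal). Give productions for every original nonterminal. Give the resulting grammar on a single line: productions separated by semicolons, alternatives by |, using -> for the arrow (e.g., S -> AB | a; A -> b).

Unit productions: S->P.
Unit pairs (A ⇒* B via units): (S,P).
S: inherits non-unit rules of {P, S} → CC | CCC | CSg | f | gSf | gg.
C: inherits non-unit rules of {C} → CS | f.
P: inherits non-unit rules of {P} → CCC | CSg | f.

S -> f | CC | gg | CCC | CSg | gSf; C -> f | CS; P -> f | CCC | CSg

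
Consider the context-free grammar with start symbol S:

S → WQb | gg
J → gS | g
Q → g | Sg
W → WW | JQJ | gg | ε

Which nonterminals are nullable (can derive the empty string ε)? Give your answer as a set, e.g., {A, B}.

{W}

Directly nullable (have an ε-rule): {W}.
Not nullable: J, Q, S — each has a terminal in every rule's right-hand side or depends on a non-nullable symbol.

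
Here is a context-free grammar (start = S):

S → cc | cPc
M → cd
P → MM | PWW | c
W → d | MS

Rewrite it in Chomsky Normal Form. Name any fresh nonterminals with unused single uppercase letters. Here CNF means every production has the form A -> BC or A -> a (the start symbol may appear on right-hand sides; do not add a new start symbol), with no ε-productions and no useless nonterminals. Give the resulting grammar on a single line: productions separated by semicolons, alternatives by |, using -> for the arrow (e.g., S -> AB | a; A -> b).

No ε-productions.
No unit productions to eliminate.
TERM: introduce A -> c, B -> d and substitute in every rule of length ≥2.
BIN: P -> PWW becomes P -> PC, C -> WW; S -> APA becomes S -> AD, D -> PA.

S -> AA | AD; A -> c; B -> d; C -> WW; D -> PA; M -> AB; P -> c | MM | PC; W -> d | MS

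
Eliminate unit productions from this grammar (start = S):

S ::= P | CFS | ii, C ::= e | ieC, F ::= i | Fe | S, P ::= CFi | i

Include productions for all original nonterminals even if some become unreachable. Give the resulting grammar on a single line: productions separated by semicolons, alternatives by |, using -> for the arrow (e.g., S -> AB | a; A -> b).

Unit productions: F->S, S->P.
Unit pairs (A ⇒* B via units): (F,P), (F,S), (S,P).
S: inherits non-unit rules of {P, S} → CFS | CFi | i | ii.
C: inherits non-unit rules of {C} → e | ieC.
F: inherits non-unit rules of {F, P, S} → CFS | CFi | Fe | i | ii.
P: inherits non-unit rules of {P} → CFi | i.

S -> i | ii | CFS | CFi; C -> e | ieC; F -> i | Fe | ii | CFS | CFi; P -> i | CFi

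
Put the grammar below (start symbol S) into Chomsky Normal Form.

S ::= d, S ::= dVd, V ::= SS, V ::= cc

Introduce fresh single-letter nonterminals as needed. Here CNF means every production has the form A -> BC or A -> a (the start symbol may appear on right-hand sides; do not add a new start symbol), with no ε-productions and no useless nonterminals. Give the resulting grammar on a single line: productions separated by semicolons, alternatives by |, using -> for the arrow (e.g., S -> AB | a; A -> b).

S -> d | AC; A -> d; B -> c; C -> VA; V -> BB | SS

No ε-productions.
No unit productions to eliminate.
TERM: introduce B -> c, A -> d and substitute in every rule of length ≥2.
BIN: S -> AVA becomes S -> AC, C -> VA.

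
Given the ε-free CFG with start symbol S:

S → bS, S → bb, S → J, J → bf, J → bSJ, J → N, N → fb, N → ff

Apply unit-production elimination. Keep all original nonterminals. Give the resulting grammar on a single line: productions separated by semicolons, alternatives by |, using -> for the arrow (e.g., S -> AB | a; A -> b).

Unit productions: J->N, S->J.
Unit pairs (A ⇒* B via units): (J,N), (S,J), (S,N).
S: inherits non-unit rules of {J, N, S} → bS | bSJ | bb | bf | fb | ff.
J: inherits non-unit rules of {J, N} → bSJ | bf | fb | ff.
N: inherits non-unit rules of {N} → fb | ff.

S -> bS | bb | bf | fb | ff | bSJ; J -> bf | fb | ff | bSJ; N -> fb | ff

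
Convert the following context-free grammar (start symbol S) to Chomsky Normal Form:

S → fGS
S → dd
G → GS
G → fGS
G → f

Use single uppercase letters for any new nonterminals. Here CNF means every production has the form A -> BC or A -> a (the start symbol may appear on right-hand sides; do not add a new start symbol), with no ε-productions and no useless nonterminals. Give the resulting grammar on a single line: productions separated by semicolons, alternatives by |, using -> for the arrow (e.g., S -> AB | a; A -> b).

No ε-productions.
No unit productions to eliminate.
TERM: introduce B -> d, A -> f and substitute in every rule of length ≥2.
BIN: G -> AGS becomes G -> AC, C -> GS; S -> AGS becomes S -> AD, D -> GS.

S -> AD | BB; A -> f; B -> d; C -> GS; D -> GS; G -> f | AC | GS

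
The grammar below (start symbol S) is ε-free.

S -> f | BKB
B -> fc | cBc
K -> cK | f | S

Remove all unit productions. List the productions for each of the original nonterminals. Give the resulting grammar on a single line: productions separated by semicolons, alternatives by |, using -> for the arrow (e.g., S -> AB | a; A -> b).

S -> f | BKB; B -> fc | cBc; K -> f | cK | BKB

Unit productions: K->S.
Unit pairs (A ⇒* B via units): (K,S).
S: inherits non-unit rules of {S} → BKB | f.
B: inherits non-unit rules of {B} → cBc | fc.
K: inherits non-unit rules of {K, S} → BKB | cK | f.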